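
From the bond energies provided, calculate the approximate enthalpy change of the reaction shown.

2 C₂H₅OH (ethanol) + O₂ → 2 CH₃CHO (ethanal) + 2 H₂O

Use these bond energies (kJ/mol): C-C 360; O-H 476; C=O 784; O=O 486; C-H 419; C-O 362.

Bonds broken (reactants):
  C-C: 2 × 360 = 720
  C-H: 10 × 419 = 4190
  C-O: 2 × 362 = 724
  O-H: 2 × 476 = 952
  O=O: 1 × 486 = 486
  Σ(broken) = 7072 kJ
Bonds formed (products):
  C-C: 2 × 360 = 720
  C-H: 8 × 419 = 3352
  C=O: 2 × 784 = 1568
  O-H: 4 × 476 = 1904
  Σ(formed) = 7544 kJ
ΔH = Σ(broken) − Σ(formed) = 7072 − 7544 = −472 kJ

ΔH ≈ −472 kJ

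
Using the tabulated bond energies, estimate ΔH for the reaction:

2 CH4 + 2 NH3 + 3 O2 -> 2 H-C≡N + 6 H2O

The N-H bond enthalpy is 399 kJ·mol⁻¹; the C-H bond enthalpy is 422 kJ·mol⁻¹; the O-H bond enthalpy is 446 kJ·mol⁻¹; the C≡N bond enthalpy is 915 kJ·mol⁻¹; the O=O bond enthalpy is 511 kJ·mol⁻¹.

Bonds broken (reactants):
  C-H: 8 × 422 = 3376
  N-H: 6 × 399 = 2394
  O=O: 3 × 511 = 1533
  Σ(broken) = 7303 kJ
Bonds formed (products):
  C≡N: 2 × 915 = 1830
  C-H: 2 × 422 = 844
  O-H: 12 × 446 = 5352
  Σ(formed) = 8026 kJ
ΔH = Σ(broken) − Σ(formed) = 7303 − 8026 = −723 kJ

ΔH ≈ −723 kJ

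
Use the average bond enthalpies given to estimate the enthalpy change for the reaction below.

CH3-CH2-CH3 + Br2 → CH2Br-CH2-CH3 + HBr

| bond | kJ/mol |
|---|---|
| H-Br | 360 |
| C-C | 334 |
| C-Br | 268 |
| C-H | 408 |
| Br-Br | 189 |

Bonds broken (reactants):
  Br-Br: 1 × 189 = 189
  C-C: 2 × 334 = 668
  C-H: 8 × 408 = 3264
  Σ(broken) = 4121 kJ
Bonds formed (products):
  C-Br: 1 × 268 = 268
  C-C: 2 × 334 = 668
  C-H: 7 × 408 = 2856
  H-Br: 1 × 360 = 360
  Σ(formed) = 4152 kJ
ΔH = Σ(broken) − Σ(formed) = 4121 − 4152 = −31 kJ

ΔH ≈ −31 kJ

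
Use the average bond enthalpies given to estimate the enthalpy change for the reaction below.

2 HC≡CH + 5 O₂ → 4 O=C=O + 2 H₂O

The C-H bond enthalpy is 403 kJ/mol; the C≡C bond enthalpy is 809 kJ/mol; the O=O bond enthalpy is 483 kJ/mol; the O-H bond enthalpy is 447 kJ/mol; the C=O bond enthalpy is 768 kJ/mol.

ΔH ≈ −2287 kJ

Bonds broken (reactants):
  C≡C: 2 × 809 = 1618
  C-H: 4 × 403 = 1612
  O=O: 5 × 483 = 2415
  Σ(broken) = 5645 kJ
Bonds formed (products):
  C=O: 8 × 768 = 6144
  O-H: 4 × 447 = 1788
  Σ(formed) = 7932 kJ
ΔH = Σ(broken) − Σ(formed) = 5645 − 7932 = −2287 kJ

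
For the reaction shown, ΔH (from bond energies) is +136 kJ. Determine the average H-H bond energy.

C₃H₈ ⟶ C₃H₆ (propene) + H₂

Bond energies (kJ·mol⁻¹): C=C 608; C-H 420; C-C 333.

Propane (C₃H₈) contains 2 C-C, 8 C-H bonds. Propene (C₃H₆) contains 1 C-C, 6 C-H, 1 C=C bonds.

Let D be the H-H bond energy.
Σ(broken) = 2×333 + 8×420 = 4026
Σ(formed) = 1×333 + 6×420 + 1×608 + 1×D = 3461 + D
ΔH = Σ(broken) − Σ(formed) = (4026) − (3461 + D) = +565 − D
Setting this equal to +136 kJ gives D = 429 kJ/mol.

D(H-H) ≈ 429 kJ/mol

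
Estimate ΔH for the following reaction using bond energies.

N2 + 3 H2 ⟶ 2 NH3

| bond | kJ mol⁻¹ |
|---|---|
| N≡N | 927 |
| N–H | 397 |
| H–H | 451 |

Bonds broken (reactants):
  H–H: 3 × 451 = 1353
  N≡N: 1 × 927 = 927
  Σ(broken) = 2280 kJ
Bonds formed (products):
  N–H: 6 × 397 = 2382
  Σ(formed) = 2382 kJ
ΔH = Σ(broken) − Σ(formed) = 2280 − 2382 = −102 kJ

ΔH ≈ −102 kJ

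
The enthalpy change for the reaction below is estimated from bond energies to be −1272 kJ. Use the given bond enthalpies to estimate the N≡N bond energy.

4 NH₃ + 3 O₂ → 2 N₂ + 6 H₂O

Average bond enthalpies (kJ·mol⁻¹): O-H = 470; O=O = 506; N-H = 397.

D(N≡N) ≈ 957 kJ/mol

Let D be the N≡N bond energy.
Σ(broken) = 12×397 + 3×506 = 6282
Σ(formed) = 2×D + 12×470 = 5640 + 2D
ΔH = Σ(broken) − Σ(formed) = (6282) − (5640 + 2D) = +642 − 2D
Setting this equal to −1272 kJ gives 2D = 1914, so D = 957 kJ/mol.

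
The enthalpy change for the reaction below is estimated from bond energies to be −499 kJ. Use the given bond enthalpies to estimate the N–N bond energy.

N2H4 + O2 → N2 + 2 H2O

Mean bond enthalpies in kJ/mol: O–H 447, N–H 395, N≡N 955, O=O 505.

Let D be the N–N bond energy.
Σ(broken) = 4×395 + 1×D + 1×505 = 2085 + D
Σ(formed) = 1×955 + 4×447 = 2743
ΔH = Σ(broken) − Σ(formed) = (2085 + D) − (2743) = −658 + D
Setting this equal to −499 kJ gives D = 159 kJ/mol.

D(N–N) ≈ 159 kJ/mol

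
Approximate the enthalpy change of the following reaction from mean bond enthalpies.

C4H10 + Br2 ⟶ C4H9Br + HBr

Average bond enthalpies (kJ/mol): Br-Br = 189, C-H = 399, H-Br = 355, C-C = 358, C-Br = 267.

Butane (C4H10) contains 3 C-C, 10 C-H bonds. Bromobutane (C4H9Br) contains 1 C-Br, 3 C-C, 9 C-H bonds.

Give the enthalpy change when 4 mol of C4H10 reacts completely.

Bonds broken (reactants):
  Br-Br: 1 × 189 = 189
  C-C: 3 × 358 = 1074
  C-H: 10 × 399 = 3990
  Σ(broken) = 5253 kJ
Bonds formed (products):
  C-Br: 1 × 267 = 267
  C-C: 3 × 358 = 1074
  C-H: 9 × 399 = 3591
  H-Br: 1 × 355 = 355
  Σ(formed) = 5287 kJ
ΔH = Σ(broken) − Σ(formed) = 5253 − 5287 = −34 kJ
For 4× the reaction as written: 4 × (−34) = −136 kJ

ΔH = −136 kJ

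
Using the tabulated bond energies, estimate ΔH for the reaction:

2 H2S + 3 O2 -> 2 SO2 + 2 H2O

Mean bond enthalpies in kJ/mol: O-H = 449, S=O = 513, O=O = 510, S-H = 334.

ΔH ≈ −982 kJ

Bonds broken (reactants):
  O=O: 3 × 510 = 1530
  S-H: 4 × 334 = 1336
  Σ(broken) = 2866 kJ
Bonds formed (products):
  O-H: 4 × 449 = 1796
  S=O: 4 × 513 = 2052
  Σ(formed) = 3848 kJ
ΔH = Σ(broken) − Σ(formed) = 2866 − 3848 = −982 kJ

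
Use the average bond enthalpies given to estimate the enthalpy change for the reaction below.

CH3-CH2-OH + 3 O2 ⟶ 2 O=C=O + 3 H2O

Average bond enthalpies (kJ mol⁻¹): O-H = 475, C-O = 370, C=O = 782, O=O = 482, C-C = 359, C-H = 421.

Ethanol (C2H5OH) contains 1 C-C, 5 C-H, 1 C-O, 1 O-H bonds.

ΔH ≈ −1223 kJ

Bonds broken (reactants):
  C-C: 1 × 359 = 359
  C-H: 5 × 421 = 2105
  C-O: 1 × 370 = 370
  O-H: 1 × 475 = 475
  O=O: 3 × 482 = 1446
  Σ(broken) = 4755 kJ
Bonds formed (products):
  C=O: 4 × 782 = 3128
  O-H: 6 × 475 = 2850
  Σ(formed) = 5978 kJ
ΔH = Σ(broken) − Σ(formed) = 4755 − 5978 = −1223 kJ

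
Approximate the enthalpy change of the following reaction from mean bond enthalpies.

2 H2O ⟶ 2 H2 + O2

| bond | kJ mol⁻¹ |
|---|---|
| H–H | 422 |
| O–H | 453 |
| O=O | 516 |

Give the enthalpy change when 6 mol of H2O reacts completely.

ΔH = +1356 kJ

Bonds broken (reactants):
  O–H: 4 × 453 = 1812
  Σ(broken) = 1812 kJ
Bonds formed (products):
  H–H: 2 × 422 = 844
  O=O: 1 × 516 = 516
  Σ(formed) = 1360 kJ
ΔH = Σ(broken) − Σ(formed) = 1812 − 1360 = +452 kJ
For 3× the reaction as written: 3 × (+452) = +1356 kJ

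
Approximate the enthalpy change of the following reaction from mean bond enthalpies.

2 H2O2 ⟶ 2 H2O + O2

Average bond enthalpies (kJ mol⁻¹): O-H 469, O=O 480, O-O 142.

ΔH ≈ −196 kJ

Bonds broken (reactants):
  O-H: 4 × 469 = 1876
  O-O: 2 × 142 = 284
  Σ(broken) = 2160 kJ
Bonds formed (products):
  O-H: 4 × 469 = 1876
  O=O: 1 × 480 = 480
  Σ(formed) = 2356 kJ
ΔH = Σ(broken) − Σ(formed) = 2160 − 2356 = −196 kJ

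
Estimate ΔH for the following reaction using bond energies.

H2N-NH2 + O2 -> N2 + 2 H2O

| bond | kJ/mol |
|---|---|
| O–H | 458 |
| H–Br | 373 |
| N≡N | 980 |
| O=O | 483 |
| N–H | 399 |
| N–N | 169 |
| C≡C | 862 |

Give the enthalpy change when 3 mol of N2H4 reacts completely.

ΔH = −1692 kJ

Bonds broken (reactants):
  N–H: 4 × 399 = 1596
  N–N: 1 × 169 = 169
  O=O: 1 × 483 = 483
  Σ(broken) = 2248 kJ
Bonds formed (products):
  N≡N: 1 × 980 = 980
  O–H: 4 × 458 = 1832
  Σ(formed) = 2812 kJ
ΔH = Σ(broken) − Σ(formed) = 2248 − 2812 = −564 kJ
For 3× the reaction as written: 3 × (−564) = −1692 kJ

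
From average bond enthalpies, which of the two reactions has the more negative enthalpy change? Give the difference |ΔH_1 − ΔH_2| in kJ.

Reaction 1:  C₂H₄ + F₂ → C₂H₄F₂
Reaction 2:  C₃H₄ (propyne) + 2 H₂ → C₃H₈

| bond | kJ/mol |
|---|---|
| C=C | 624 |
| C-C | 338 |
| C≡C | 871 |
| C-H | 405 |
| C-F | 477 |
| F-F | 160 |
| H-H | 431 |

Reaction 1, by 283 kJ

Reaction 1:
  Bonds broken (reactants):
    C-H: 4 × 405 = 1620
    C=C: 1 × 624 = 624
    F-F: 1 × 160 = 160
    Σ(broken) = 2404 kJ
  Bonds formed (products):
    C-C: 1 × 338 = 338
    C-F: 2 × 477 = 954
    C-H: 4 × 405 = 1620
    Σ(formed) = 2912 kJ
  ΔH_1 = 2404 − 2912 = −508 kJ
Reaction 2:
  Bonds broken (reactants):
    C≡C: 1 × 871 = 871
    C-C: 1 × 338 = 338
    C-H: 4 × 405 = 1620
    H-H: 2 × 431 = 862
    Σ(broken) = 3691 kJ
  Bonds formed (products):
    C-C: 2 × 338 = 676
    C-H: 8 × 405 = 3240
    Σ(formed) = 3916 kJ
  ΔH_2 = 3691 − 3916 = −225 kJ
ΔH_1 − ΔH_2 = −283 kJ, so reaction 1 has the more negative ΔH; |ΔH_1 − ΔH_2| = 283 kJ.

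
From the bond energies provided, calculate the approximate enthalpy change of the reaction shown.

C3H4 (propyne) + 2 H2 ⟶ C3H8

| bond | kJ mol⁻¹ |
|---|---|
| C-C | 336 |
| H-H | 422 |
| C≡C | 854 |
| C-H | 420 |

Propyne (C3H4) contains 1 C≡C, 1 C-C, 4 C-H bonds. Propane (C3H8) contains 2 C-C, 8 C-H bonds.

Bonds broken (reactants):
  C≡C: 1 × 854 = 854
  C-C: 1 × 336 = 336
  C-H: 4 × 420 = 1680
  H-H: 2 × 422 = 844
  Σ(broken) = 3714 kJ
Bonds formed (products):
  C-C: 2 × 336 = 672
  C-H: 8 × 420 = 3360
  Σ(formed) = 4032 kJ
ΔH = Σ(broken) − Σ(formed) = 3714 − 4032 = −318 kJ

ΔH ≈ −318 kJ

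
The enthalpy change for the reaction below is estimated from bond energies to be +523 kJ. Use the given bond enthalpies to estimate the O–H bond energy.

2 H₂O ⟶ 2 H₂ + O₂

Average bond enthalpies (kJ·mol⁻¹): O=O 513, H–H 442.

D(O–H) ≈ 480 kJ/mol

Let D be the O–H bond energy.
Σ(broken) = 4×D = 4D
Σ(formed) = 2×442 + 1×513 = 1397
ΔH = Σ(broken) − Σ(formed) = (4D) − (1397) = −1397 + 4D
Setting this equal to +523 kJ gives 4D = 1920, so D = 480 kJ/mol.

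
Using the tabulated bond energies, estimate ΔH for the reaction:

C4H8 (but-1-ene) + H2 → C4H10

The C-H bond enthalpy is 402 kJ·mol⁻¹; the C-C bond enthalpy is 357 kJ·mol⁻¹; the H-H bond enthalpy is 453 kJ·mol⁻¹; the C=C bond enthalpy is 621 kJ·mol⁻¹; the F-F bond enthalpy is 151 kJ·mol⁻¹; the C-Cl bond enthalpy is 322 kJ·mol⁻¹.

Bonds broken (reactants):
  C-C: 2 × 357 = 714
  C-H: 8 × 402 = 3216
  C=C: 1 × 621 = 621
  H-H: 1 × 453 = 453
  Σ(broken) = 5004 kJ
Bonds formed (products):
  C-C: 3 × 357 = 1071
  C-H: 10 × 402 = 4020
  Σ(formed) = 5091 kJ
ΔH = Σ(broken) − Σ(formed) = 5004 − 5091 = −87 kJ

ΔH ≈ −87 kJ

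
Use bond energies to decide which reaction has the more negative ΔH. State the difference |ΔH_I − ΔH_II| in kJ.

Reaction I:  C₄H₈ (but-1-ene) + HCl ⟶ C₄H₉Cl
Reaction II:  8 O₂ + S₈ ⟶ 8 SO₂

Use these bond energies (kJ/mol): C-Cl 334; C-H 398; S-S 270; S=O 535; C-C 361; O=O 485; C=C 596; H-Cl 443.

Reaction I:
  Bonds broken (reactants):
    C-C: 2 × 361 = 722
    C-H: 8 × 398 = 3184
    C=C: 1 × 596 = 596
    H-Cl: 1 × 443 = 443
    Σ(broken) = 4945 kJ
  Bonds formed (products):
    C-C: 3 × 361 = 1083
    C-Cl: 1 × 334 = 334
    C-H: 9 × 398 = 3582
    Σ(formed) = 4999 kJ
  ΔH_I = 4945 − 4999 = −54 kJ
Reaction II:
  Bonds broken (reactants):
    O=O: 8 × 485 = 3880
    S-S: 8 × 270 = 2160
    Σ(broken) = 6040 kJ
  Bonds formed (products):
    S=O: 16 × 535 = 8560
    Σ(formed) = 8560 kJ
  ΔH_II = 6040 − 8560 = −2520 kJ
ΔH_I − ΔH_II = +2466 kJ, so reaction II has the more negative ΔH; |ΔH_I − ΔH_II| = 2466 kJ.

Reaction II, by 2466 kJ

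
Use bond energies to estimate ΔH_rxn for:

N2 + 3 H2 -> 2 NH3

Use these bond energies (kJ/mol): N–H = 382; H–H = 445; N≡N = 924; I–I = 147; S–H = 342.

ΔH ≈ −33 kJ

Bonds broken (reactants):
  H–H: 3 × 445 = 1335
  N≡N: 1 × 924 = 924
  Σ(broken) = 2259 kJ
Bonds formed (products):
  N–H: 6 × 382 = 2292
  Σ(formed) = 2292 kJ
ΔH = Σ(broken) − Σ(formed) = 2259 − 2292 = −33 kJ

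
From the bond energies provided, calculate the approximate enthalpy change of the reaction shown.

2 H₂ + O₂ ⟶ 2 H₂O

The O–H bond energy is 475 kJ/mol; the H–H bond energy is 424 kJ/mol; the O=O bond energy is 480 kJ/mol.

Bonds broken (reactants):
  H–H: 2 × 424 = 848
  O=O: 1 × 480 = 480
  Σ(broken) = 1328 kJ
Bonds formed (products):
  O–H: 4 × 475 = 1900
  Σ(formed) = 1900 kJ
ΔH = Σ(broken) − Σ(formed) = 1328 − 1900 = −572 kJ

ΔH ≈ −572 kJ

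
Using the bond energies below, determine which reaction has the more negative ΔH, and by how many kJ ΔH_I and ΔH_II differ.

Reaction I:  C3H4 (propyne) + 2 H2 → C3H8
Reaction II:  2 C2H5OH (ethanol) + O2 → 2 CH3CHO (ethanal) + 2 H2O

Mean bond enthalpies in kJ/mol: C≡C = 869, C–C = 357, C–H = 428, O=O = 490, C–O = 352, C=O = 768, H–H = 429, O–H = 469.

Reaction I:
  Bonds broken (reactants):
    C≡C: 1 × 869 = 869
    C–C: 1 × 357 = 357
    C–H: 4 × 428 = 1712
    H–H: 2 × 429 = 858
    Σ(broken) = 3796 kJ
  Bonds formed (products):
    C–C: 2 × 357 = 714
    C–H: 8 × 428 = 3424
    Σ(formed) = 4138 kJ
  ΔH_I = 3796 − 4138 = −342 kJ
Reaction II:
  Bonds broken (reactants):
    C–C: 2 × 357 = 714
    C–H: 10 × 428 = 4280
    C–O: 2 × 352 = 704
    O–H: 2 × 469 = 938
    O=O: 1 × 490 = 490
    Σ(broken) = 7126 kJ
  Bonds formed (products):
    C–C: 2 × 357 = 714
    C–H: 8 × 428 = 3424
    C=O: 2 × 768 = 1536
    O–H: 4 × 469 = 1876
    Σ(formed) = 7550 kJ
  ΔH_II = 7126 − 7550 = −424 kJ
ΔH_I − ΔH_II = +82 kJ, so reaction II has the more negative ΔH; |ΔH_I − ΔH_II| = 82 kJ.

Reaction II, by 82 kJ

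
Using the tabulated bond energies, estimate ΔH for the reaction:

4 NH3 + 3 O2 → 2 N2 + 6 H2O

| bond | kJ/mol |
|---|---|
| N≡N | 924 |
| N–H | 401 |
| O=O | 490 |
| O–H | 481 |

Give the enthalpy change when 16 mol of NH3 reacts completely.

ΔH = −5352 kJ

Bonds broken (reactants):
  N–H: 12 × 401 = 4812
  O=O: 3 × 490 = 1470
  Σ(broken) = 6282 kJ
Bonds formed (products):
  N≡N: 2 × 924 = 1848
  O–H: 12 × 481 = 5772
  Σ(formed) = 7620 kJ
ΔH = Σ(broken) − Σ(formed) = 6282 − 7620 = −1338 kJ
For 4× the reaction as written: 4 × (−1338) = −5352 kJ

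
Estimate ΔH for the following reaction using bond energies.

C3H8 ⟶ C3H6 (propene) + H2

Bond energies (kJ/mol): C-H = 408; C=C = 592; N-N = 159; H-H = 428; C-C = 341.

ΔH ≈ +137 kJ

Bonds broken (reactants):
  C-C: 2 × 341 = 682
  C-H: 8 × 408 = 3264
  Σ(broken) = 3946 kJ
Bonds formed (products):
  C-C: 1 × 341 = 341
  C-H: 6 × 408 = 2448
  C=C: 1 × 592 = 592
  H-H: 1 × 428 = 428
  Σ(formed) = 3809 kJ
ΔH = Σ(broken) − Σ(formed) = 3946 − 3809 = +137 kJ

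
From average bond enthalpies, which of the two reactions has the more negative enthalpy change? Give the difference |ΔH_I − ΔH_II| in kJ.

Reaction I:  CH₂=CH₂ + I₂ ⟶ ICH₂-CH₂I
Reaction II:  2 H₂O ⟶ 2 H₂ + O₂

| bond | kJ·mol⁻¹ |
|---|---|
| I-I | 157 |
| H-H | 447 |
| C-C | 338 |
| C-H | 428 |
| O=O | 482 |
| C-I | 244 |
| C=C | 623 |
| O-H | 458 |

Reaction I:
  Bonds broken (reactants):
    C-H: 4 × 428 = 1712
    C=C: 1 × 623 = 623
    I-I: 1 × 157 = 157
    Σ(broken) = 2492 kJ
  Bonds formed (products):
    C-C: 1 × 338 = 338
    C-H: 4 × 428 = 1712
    C-I: 2 × 244 = 488
    Σ(formed) = 2538 kJ
  ΔH_I = 2492 − 2538 = −46 kJ
Reaction II:
  Bonds broken (reactants):
    O-H: 4 × 458 = 1832
    Σ(broken) = 1832 kJ
  Bonds formed (products):
    H-H: 2 × 447 = 894
    O=O: 1 × 482 = 482
    Σ(formed) = 1376 kJ
  ΔH_II = 1832 − 1376 = +456 kJ
ΔH_I − ΔH_II = −502 kJ, so reaction I has the more negative ΔH; |ΔH_I − ΔH_II| = 502 kJ.

Reaction I, by 502 kJ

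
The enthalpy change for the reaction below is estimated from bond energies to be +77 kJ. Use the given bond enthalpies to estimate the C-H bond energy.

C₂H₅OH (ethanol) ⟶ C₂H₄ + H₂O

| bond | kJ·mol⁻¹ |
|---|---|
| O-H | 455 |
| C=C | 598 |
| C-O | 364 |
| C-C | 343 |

D(C-H) ≈ 423 kJ/mol

Let D be the C-H bond energy.
Σ(broken) = 1×343 + 5×D + 1×364 + 1×455 = 1162 + 5D
Σ(formed) = 4×D + 1×598 + 2×455 = 1508 + 4D
ΔH = Σ(broken) − Σ(formed) = (1162 + 5D) − (1508 + 4D) = −346 + D
Setting this equal to +77 kJ gives D = 423 kJ/mol.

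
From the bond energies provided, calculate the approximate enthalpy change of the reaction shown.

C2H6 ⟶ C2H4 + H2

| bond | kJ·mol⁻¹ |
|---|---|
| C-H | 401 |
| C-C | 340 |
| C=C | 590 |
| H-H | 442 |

ΔH ≈ +110 kJ

Bonds broken (reactants):
  C-C: 1 × 340 = 340
  C-H: 6 × 401 = 2406
  Σ(broken) = 2746 kJ
Bonds formed (products):
  C-H: 4 × 401 = 1604
  C=C: 1 × 590 = 590
  H-H: 1 × 442 = 442
  Σ(formed) = 2636 kJ
ΔH = Σ(broken) − Σ(formed) = 2746 − 2636 = +110 kJ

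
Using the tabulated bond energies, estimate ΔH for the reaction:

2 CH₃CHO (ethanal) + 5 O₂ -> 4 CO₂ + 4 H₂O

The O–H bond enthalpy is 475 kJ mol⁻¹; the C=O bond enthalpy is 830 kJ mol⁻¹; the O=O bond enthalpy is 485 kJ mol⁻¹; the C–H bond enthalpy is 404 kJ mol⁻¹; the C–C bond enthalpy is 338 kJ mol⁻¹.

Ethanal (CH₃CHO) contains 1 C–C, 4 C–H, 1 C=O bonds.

Bonds broken (reactants):
  C–C: 2 × 338 = 676
  C–H: 8 × 404 = 3232
  C=O: 2 × 830 = 1660
  O=O: 5 × 485 = 2425
  Σ(broken) = 7993 kJ
Bonds formed (products):
  C=O: 8 × 830 = 6640
  O–H: 8 × 475 = 3800
  Σ(formed) = 10440 kJ
ΔH = Σ(broken) − Σ(formed) = 7993 − 10440 = −2447 kJ

ΔH ≈ −2447 kJ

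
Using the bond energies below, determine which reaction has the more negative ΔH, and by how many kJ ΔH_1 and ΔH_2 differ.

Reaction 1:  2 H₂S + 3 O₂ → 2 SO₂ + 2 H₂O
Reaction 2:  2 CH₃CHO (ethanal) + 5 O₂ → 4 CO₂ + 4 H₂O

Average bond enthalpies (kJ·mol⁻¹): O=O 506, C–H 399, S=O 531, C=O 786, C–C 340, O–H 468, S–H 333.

Reaction 1:
  Bonds broken (reactants):
    O=O: 3 × 506 = 1518
    S–H: 4 × 333 = 1332
    Σ(broken) = 2850 kJ
  Bonds formed (products):
    O–H: 4 × 468 = 1872
    S=O: 4 × 531 = 2124
    Σ(formed) = 3996 kJ
  ΔH_1 = 2850 − 3996 = −1146 kJ
Reaction 2:
  Bonds broken (reactants):
    C–C: 2 × 340 = 680
    C–H: 8 × 399 = 3192
    C=O: 2 × 786 = 1572
    O=O: 5 × 506 = 2530
    Σ(broken) = 7974 kJ
  Bonds formed (products):
    C=O: 8 × 786 = 6288
    O–H: 8 × 468 = 3744
    Σ(formed) = 10032 kJ
  ΔH_2 = 7974 − 10032 = −2058 kJ
ΔH_1 − ΔH_2 = +912 kJ, so reaction 2 has the more negative ΔH; |ΔH_1 − ΔH_2| = 912 kJ.

Reaction 2, by 912 kJ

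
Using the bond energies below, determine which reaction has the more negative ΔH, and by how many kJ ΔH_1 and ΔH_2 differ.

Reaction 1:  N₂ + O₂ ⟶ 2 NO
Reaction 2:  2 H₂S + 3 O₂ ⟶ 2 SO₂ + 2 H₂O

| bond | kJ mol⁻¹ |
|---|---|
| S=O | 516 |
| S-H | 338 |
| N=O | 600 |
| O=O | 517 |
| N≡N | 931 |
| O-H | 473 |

Reaction 2, by 1301 kJ

Reaction 1:
  Bonds broken (reactants):
    N≡N: 1 × 931 = 931
    O=O: 1 × 517 = 517
    Σ(broken) = 1448 kJ
  Bonds formed (products):
    N=O: 2 × 600 = 1200
    Σ(formed) = 1200 kJ
  ΔH_1 = 1448 − 1200 = +248 kJ
Reaction 2:
  Bonds broken (reactants):
    O=O: 3 × 517 = 1551
    S-H: 4 × 338 = 1352
    Σ(broken) = 2903 kJ
  Bonds formed (products):
    O-H: 4 × 473 = 1892
    S=O: 4 × 516 = 2064
    Σ(formed) = 3956 kJ
  ΔH_2 = 2903 − 3956 = −1053 kJ
ΔH_1 − ΔH_2 = +1301 kJ, so reaction 2 has the more negative ΔH; |ΔH_1 − ΔH_2| = 1301 kJ.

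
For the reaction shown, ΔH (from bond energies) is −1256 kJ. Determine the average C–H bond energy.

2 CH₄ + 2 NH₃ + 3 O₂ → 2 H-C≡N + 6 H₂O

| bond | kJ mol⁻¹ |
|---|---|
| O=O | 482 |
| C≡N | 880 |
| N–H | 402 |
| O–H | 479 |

D(C–H) ≈ 399 kJ/mol

Let D be the C–H bond energy.
Σ(broken) = 8×D + 6×402 + 3×482 = 3858 + 8D
Σ(formed) = 2×880 + 2×D + 12×479 = 7508 + 2D
ΔH = Σ(broken) − Σ(formed) = (3858 + 8D) − (7508 + 2D) = −3650 + 6D
Setting this equal to −1256 kJ gives 6D = 2394, so D = 399 kJ/mol.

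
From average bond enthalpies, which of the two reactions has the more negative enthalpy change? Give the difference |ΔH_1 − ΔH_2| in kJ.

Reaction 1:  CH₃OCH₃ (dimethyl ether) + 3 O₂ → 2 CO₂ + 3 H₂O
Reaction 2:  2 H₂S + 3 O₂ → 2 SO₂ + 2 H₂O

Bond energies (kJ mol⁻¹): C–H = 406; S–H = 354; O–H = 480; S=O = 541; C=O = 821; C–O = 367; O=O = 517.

Reaction 1:
  Bonds broken (reactants):
    C–H: 6 × 406 = 2436
    C–O: 2 × 367 = 734
    O=O: 3 × 517 = 1551
    Σ(broken) = 4721 kJ
  Bonds formed (products):
    C=O: 4 × 821 = 3284
    O–H: 6 × 480 = 2880
    Σ(formed) = 6164 kJ
  ΔH_1 = 4721 − 6164 = −1443 kJ
Reaction 2:
  Bonds broken (reactants):
    O=O: 3 × 517 = 1551
    S–H: 4 × 354 = 1416
    Σ(broken) = 2967 kJ
  Bonds formed (products):
    O–H: 4 × 480 = 1920
    S=O: 4 × 541 = 2164
    Σ(formed) = 4084 kJ
  ΔH_2 = 2967 − 4084 = −1117 kJ
ΔH_1 − ΔH_2 = −326 kJ, so reaction 1 has the more negative ΔH; |ΔH_1 − ΔH_2| = 326 kJ.

Reaction 1, by 326 kJ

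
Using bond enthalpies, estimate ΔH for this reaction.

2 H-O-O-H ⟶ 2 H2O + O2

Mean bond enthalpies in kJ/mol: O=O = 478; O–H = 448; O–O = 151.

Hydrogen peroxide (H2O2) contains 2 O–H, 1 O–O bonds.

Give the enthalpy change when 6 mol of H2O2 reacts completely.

Bonds broken (reactants):
  O–H: 4 × 448 = 1792
  O–O: 2 × 151 = 302
  Σ(broken) = 2094 kJ
Bonds formed (products):
  O–H: 4 × 448 = 1792
  O=O: 1 × 478 = 478
  Σ(formed) = 2270 kJ
ΔH = Σ(broken) − Σ(formed) = 2094 − 2270 = −176 kJ
For 3× the reaction as written: 3 × (−176) = −528 kJ

ΔH = −528 kJ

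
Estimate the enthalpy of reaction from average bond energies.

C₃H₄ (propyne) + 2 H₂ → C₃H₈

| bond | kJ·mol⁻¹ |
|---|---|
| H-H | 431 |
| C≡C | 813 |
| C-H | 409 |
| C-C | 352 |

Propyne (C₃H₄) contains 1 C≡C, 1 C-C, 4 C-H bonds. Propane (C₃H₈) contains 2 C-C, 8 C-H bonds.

ΔH ≈ −313 kJ

Bonds broken (reactants):
  C≡C: 1 × 813 = 813
  C-C: 1 × 352 = 352
  C-H: 4 × 409 = 1636
  H-H: 2 × 431 = 862
  Σ(broken) = 3663 kJ
Bonds formed (products):
  C-C: 2 × 352 = 704
  C-H: 8 × 409 = 3272
  Σ(formed) = 3976 kJ
ΔH = Σ(broken) − Σ(formed) = 3663 − 3976 = −313 kJ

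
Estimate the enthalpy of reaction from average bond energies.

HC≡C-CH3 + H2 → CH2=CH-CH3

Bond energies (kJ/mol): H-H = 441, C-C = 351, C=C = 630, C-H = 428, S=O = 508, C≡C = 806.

ΔH ≈ −239 kJ

Bonds broken (reactants):
  C≡C: 1 × 806 = 806
  C-C: 1 × 351 = 351
  C-H: 4 × 428 = 1712
  H-H: 1 × 441 = 441
  Σ(broken) = 3310 kJ
Bonds formed (products):
  C-C: 1 × 351 = 351
  C-H: 6 × 428 = 2568
  C=C: 1 × 630 = 630
  Σ(formed) = 3549 kJ
ΔH = Σ(broken) − Σ(formed) = 3310 − 3549 = −239 kJ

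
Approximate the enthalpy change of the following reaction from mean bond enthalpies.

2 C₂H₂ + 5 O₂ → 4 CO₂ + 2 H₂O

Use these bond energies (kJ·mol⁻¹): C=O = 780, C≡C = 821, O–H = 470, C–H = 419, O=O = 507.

ΔH ≈ −2267 kJ

Bonds broken (reactants):
  C≡C: 2 × 821 = 1642
  C–H: 4 × 419 = 1676
  O=O: 5 × 507 = 2535
  Σ(broken) = 5853 kJ
Bonds formed (products):
  C=O: 8 × 780 = 6240
  O–H: 4 × 470 = 1880
  Σ(formed) = 8120 kJ
ΔH = Σ(broken) − Σ(formed) = 5853 − 8120 = −2267 kJ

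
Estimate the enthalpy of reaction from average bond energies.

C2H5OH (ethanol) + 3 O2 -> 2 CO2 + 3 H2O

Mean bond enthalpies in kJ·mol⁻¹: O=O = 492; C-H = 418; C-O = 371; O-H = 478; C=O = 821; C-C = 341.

ΔH ≈ −1396 kJ

Bonds broken (reactants):
  C-C: 1 × 341 = 341
  C-H: 5 × 418 = 2090
  C-O: 1 × 371 = 371
  O-H: 1 × 478 = 478
  O=O: 3 × 492 = 1476
  Σ(broken) = 4756 kJ
Bonds formed (products):
  C=O: 4 × 821 = 3284
  O-H: 6 × 478 = 2868
  Σ(formed) = 6152 kJ
ΔH = Σ(broken) − Σ(formed) = 4756 − 6152 = −1396 kJ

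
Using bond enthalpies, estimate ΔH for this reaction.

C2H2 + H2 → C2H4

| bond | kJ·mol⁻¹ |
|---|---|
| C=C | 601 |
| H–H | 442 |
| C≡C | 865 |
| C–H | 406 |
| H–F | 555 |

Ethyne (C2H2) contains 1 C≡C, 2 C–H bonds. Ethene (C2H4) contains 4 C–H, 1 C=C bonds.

Bonds broken (reactants):
  C≡C: 1 × 865 = 865
  C–H: 2 × 406 = 812
  H–H: 1 × 442 = 442
  Σ(broken) = 2119 kJ
Bonds formed (products):
  C–H: 4 × 406 = 1624
  C=C: 1 × 601 = 601
  Σ(formed) = 2225 kJ
ΔH = Σ(broken) − Σ(formed) = 2119 − 2225 = −106 kJ

ΔH ≈ −106 kJ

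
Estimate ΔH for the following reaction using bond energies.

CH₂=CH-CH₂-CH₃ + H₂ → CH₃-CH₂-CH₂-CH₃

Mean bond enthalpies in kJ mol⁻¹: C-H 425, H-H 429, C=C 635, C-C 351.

ΔH ≈ −137 kJ

Bonds broken (reactants):
  C-C: 2 × 351 = 702
  C-H: 8 × 425 = 3400
  C=C: 1 × 635 = 635
  H-H: 1 × 429 = 429
  Σ(broken) = 5166 kJ
Bonds formed (products):
  C-C: 3 × 351 = 1053
  C-H: 10 × 425 = 4250
  Σ(formed) = 5303 kJ
ΔH = Σ(broken) − Σ(formed) = 5166 − 5303 = −137 kJ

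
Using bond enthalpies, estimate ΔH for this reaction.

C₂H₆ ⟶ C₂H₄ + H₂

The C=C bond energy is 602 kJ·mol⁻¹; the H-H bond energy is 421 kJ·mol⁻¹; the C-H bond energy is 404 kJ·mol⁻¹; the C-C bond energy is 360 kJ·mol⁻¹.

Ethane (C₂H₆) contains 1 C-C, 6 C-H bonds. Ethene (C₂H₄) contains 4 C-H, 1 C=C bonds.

ΔH ≈ +145 kJ

Bonds broken (reactants):
  C-C: 1 × 360 = 360
  C-H: 6 × 404 = 2424
  Σ(broken) = 2784 kJ
Bonds formed (products):
  C-H: 4 × 404 = 1616
  C=C: 1 × 602 = 602
  H-H: 1 × 421 = 421
  Σ(formed) = 2639 kJ
ΔH = Σ(broken) − Σ(formed) = 2784 − 2639 = +145 kJ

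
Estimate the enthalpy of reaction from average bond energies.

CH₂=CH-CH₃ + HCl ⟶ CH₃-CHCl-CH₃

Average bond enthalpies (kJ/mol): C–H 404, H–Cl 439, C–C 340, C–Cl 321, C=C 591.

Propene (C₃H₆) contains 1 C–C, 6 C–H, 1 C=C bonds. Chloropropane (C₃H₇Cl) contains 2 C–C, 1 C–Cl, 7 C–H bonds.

Bonds broken (reactants):
  C–C: 1 × 340 = 340
  C–H: 6 × 404 = 2424
  C=C: 1 × 591 = 591
  H–Cl: 1 × 439 = 439
  Σ(broken) = 3794 kJ
Bonds formed (products):
  C–C: 2 × 340 = 680
  C–Cl: 1 × 321 = 321
  C–H: 7 × 404 = 2828
  Σ(formed) = 3829 kJ
ΔH = Σ(broken) − Σ(formed) = 3794 − 3829 = −35 kJ

ΔH ≈ −35 kJ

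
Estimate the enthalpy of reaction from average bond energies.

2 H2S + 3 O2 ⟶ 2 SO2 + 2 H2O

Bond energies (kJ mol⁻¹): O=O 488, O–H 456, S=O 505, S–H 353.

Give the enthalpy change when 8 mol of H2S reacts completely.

ΔH = −3872 kJ

Bonds broken (reactants):
  O=O: 3 × 488 = 1464
  S–H: 4 × 353 = 1412
  Σ(broken) = 2876 kJ
Bonds formed (products):
  O–H: 4 × 456 = 1824
  S=O: 4 × 505 = 2020
  Σ(formed) = 3844 kJ
ΔH = Σ(broken) − Σ(formed) = 2876 − 3844 = −968 kJ
For 4× the reaction as written: 4 × (−968) = −3872 kJ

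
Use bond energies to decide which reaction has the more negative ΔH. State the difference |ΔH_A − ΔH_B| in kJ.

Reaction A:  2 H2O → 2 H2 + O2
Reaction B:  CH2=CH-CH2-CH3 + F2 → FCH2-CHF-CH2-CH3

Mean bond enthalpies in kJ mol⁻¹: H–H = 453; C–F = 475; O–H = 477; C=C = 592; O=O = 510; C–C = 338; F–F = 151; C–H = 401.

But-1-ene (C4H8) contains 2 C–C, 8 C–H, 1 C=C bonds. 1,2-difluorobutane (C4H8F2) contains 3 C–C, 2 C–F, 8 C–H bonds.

Reaction B, by 1037 kJ

Reaction A:
  Bonds broken (reactants):
    O–H: 4 × 477 = 1908
    Σ(broken) = 1908 kJ
  Bonds formed (products):
    H–H: 2 × 453 = 906
    O=O: 1 × 510 = 510
    Σ(formed) = 1416 kJ
  ΔH_A = 1908 − 1416 = +492 kJ
Reaction B:
  Bonds broken (reactants):
    C–C: 2 × 338 = 676
    C–H: 8 × 401 = 3208
    C=C: 1 × 592 = 592
    F–F: 1 × 151 = 151
    Σ(broken) = 4627 kJ
  Bonds formed (products):
    C–C: 3 × 338 = 1014
    C–F: 2 × 475 = 950
    C–H: 8 × 401 = 3208
    Σ(formed) = 5172 kJ
  ΔH_B = 4627 − 5172 = −545 kJ
ΔH_A − ΔH_B = +1037 kJ, so reaction B has the more negative ΔH; |ΔH_A − ΔH_B| = 1037 kJ.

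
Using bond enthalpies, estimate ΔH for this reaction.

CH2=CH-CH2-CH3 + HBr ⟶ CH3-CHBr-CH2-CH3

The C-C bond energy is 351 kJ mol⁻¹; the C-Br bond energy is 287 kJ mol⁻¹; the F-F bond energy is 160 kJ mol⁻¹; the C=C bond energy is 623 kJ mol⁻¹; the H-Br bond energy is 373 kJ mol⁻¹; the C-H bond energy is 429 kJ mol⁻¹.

Bonds broken (reactants):
  C-C: 2 × 351 = 702
  C-H: 8 × 429 = 3432
  C=C: 1 × 623 = 623
  H-Br: 1 × 373 = 373
  Σ(broken) = 5130 kJ
Bonds formed (products):
  C-Br: 1 × 287 = 287
  C-C: 3 × 351 = 1053
  C-H: 9 × 429 = 3861
  Σ(formed) = 5201 kJ
ΔH = Σ(broken) − Σ(formed) = 5130 − 5201 = −71 kJ

ΔH ≈ −71 kJ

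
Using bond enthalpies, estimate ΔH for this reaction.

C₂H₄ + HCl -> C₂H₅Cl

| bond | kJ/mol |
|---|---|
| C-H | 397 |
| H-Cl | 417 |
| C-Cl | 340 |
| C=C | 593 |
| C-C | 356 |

Bonds broken (reactants):
  C-H: 4 × 397 = 1588
  C=C: 1 × 593 = 593
  H-Cl: 1 × 417 = 417
  Σ(broken) = 2598 kJ
Bonds formed (products):
  C-C: 1 × 356 = 356
  C-Cl: 1 × 340 = 340
  C-H: 5 × 397 = 1985
  Σ(formed) = 2681 kJ
ΔH = Σ(broken) − Σ(formed) = 2598 − 2681 = −83 kJ

ΔH ≈ −83 kJ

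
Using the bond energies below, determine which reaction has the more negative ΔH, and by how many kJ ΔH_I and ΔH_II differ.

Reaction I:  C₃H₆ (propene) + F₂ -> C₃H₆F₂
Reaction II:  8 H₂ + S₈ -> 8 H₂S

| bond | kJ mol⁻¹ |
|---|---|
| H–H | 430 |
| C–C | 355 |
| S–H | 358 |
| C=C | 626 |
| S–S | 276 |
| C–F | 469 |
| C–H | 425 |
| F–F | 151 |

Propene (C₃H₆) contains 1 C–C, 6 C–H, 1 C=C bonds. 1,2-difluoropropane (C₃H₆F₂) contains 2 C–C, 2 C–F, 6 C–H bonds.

Reaction I:
  Bonds broken (reactants):
    C–C: 1 × 355 = 355
    C–H: 6 × 425 = 2550
    C=C: 1 × 626 = 626
    F–F: 1 × 151 = 151
    Σ(broken) = 3682 kJ
  Bonds formed (products):
    C–C: 2 × 355 = 710
    C–F: 2 × 469 = 938
    C–H: 6 × 425 = 2550
    Σ(formed) = 4198 kJ
  ΔH_I = 3682 − 4198 = −516 kJ
Reaction II:
  Bonds broken (reactants):
    H–H: 8 × 430 = 3440
    S–S: 8 × 276 = 2208
    Σ(broken) = 5648 kJ
  Bonds formed (products):
    S–H: 16 × 358 = 5728
    Σ(formed) = 5728 kJ
  ΔH_II = 5648 − 5728 = −80 kJ
ΔH_I − ΔH_II = −436 kJ, so reaction I has the more negative ΔH; |ΔH_I − ΔH_II| = 436 kJ.

Reaction I, by 436 kJ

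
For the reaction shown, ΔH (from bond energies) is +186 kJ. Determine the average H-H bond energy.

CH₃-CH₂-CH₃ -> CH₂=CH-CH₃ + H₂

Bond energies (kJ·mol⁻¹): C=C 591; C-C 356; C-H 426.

D(H-H) ≈ 431 kJ/mol

Let D be the H-H bond energy.
Σ(broken) = 2×356 + 8×426 = 4120
Σ(formed) = 1×356 + 6×426 + 1×591 + 1×D = 3503 + D
ΔH = Σ(broken) − Σ(formed) = (4120) − (3503 + D) = +617 − D
Setting this equal to +186 kJ gives D = 431 kJ/mol.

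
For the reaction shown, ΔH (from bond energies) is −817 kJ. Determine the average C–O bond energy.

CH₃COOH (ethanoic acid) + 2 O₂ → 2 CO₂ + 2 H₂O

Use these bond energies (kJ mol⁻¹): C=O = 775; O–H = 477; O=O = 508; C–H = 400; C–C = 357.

Let D be the C–O bond energy.
Σ(broken) = 1×357 + 3×400 + 1×D + 1×775 + 1×477 + 2×508 = 3825 + D
Σ(formed) = 4×775 + 4×477 = 5008
ΔH = Σ(broken) − Σ(formed) = (3825 + D) − (5008) = −1183 + D
Setting this equal to −817 kJ gives D = 366 kJ/mol.

D(C–O) ≈ 366 kJ/mol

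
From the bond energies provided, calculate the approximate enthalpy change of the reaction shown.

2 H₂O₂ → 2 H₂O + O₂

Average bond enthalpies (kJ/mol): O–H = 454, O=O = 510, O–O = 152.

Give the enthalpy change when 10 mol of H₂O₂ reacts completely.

ΔH = −1030 kJ

Bonds broken (reactants):
  O–H: 4 × 454 = 1816
  O–O: 2 × 152 = 304
  Σ(broken) = 2120 kJ
Bonds formed (products):
  O–H: 4 × 454 = 1816
  O=O: 1 × 510 = 510
  Σ(formed) = 2326 kJ
ΔH = Σ(broken) − Σ(formed) = 2120 − 2326 = −206 kJ
For 5× the reaction as written: 5 × (−206) = −1030 kJ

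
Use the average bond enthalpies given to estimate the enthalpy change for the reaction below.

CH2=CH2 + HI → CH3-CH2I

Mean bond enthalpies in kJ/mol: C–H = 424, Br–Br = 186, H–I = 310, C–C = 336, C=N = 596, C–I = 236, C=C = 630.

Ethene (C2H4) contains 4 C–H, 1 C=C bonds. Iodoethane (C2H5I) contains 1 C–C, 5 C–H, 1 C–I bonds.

Bonds broken (reactants):
  C–H: 4 × 424 = 1696
  C=C: 1 × 630 = 630
  H–I: 1 × 310 = 310
  Σ(broken) = 2636 kJ
Bonds formed (products):
  C–C: 1 × 336 = 336
  C–H: 5 × 424 = 2120
  C–I: 1 × 236 = 236
  Σ(formed) = 2692 kJ
ΔH = Σ(broken) − Σ(formed) = 2636 − 2692 = −56 kJ

ΔH ≈ −56 kJ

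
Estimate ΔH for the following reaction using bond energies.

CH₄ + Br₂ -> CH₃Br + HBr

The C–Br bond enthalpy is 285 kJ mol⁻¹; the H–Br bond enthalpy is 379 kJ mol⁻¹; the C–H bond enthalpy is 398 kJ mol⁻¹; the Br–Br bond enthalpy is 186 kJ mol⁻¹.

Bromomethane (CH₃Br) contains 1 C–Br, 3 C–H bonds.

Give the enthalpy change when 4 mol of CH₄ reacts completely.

Bonds broken (reactants):
  Br–Br: 1 × 186 = 186
  C–H: 4 × 398 = 1592
  Σ(broken) = 1778 kJ
Bonds formed (products):
  C–Br: 1 × 285 = 285
  C–H: 3 × 398 = 1194
  H–Br: 1 × 379 = 379
  Σ(formed) = 1858 kJ
ΔH = Σ(broken) − Σ(formed) = 1778 − 1858 = −80 kJ
For 4× the reaction as written: 4 × (−80) = −320 kJ

ΔH = −320 kJ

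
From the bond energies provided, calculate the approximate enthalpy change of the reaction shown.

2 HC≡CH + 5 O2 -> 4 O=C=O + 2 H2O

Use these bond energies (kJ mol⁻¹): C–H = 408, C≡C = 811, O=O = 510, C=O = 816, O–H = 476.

Bonds broken (reactants):
  C≡C: 2 × 811 = 1622
  C–H: 4 × 408 = 1632
  O=O: 5 × 510 = 2550
  Σ(broken) = 5804 kJ
Bonds formed (products):
  C=O: 8 × 816 = 6528
  O–H: 4 × 476 = 1904
  Σ(formed) = 8432 kJ
ΔH = Σ(broken) − Σ(formed) = 5804 − 8432 = −2628 kJ

ΔH ≈ −2628 kJ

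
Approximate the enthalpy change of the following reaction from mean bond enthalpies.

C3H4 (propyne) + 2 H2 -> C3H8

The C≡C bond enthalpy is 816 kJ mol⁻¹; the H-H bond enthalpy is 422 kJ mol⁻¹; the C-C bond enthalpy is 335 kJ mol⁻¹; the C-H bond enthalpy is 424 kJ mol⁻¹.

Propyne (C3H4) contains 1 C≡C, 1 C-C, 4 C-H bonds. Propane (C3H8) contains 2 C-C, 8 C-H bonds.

ΔH ≈ −371 kJ

Bonds broken (reactants):
  C≡C: 1 × 816 = 816
  C-C: 1 × 335 = 335
  C-H: 4 × 424 = 1696
  H-H: 2 × 422 = 844
  Σ(broken) = 3691 kJ
Bonds formed (products):
  C-C: 2 × 335 = 670
  C-H: 8 × 424 = 3392
  Σ(formed) = 4062 kJ
ΔH = Σ(broken) − Σ(formed) = 3691 − 4062 = −371 kJ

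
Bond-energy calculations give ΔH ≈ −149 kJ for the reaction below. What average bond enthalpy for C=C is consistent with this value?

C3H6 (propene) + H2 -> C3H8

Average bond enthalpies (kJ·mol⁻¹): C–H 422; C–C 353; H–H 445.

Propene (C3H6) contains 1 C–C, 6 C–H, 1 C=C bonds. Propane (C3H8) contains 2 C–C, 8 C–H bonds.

D(C=C) ≈ 603 kJ/mol

Let D be the C=C bond energy.
Σ(broken) = 1×353 + 6×422 + 1×D + 1×445 = 3330 + D
Σ(formed) = 2×353 + 8×422 = 4082
ΔH = Σ(broken) − Σ(formed) = (3330 + D) − (4082) = −752 + D
Setting this equal to −149 kJ gives D = 603 kJ/mol.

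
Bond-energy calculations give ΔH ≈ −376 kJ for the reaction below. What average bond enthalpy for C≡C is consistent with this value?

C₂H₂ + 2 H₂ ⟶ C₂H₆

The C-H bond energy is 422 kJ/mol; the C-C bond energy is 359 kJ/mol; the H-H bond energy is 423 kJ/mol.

Let D be the C≡C bond energy.
Σ(broken) = 1×D + 2×422 + 2×423 = 1690 + D
Σ(formed) = 1×359 + 6×422 = 2891
ΔH = Σ(broken) − Σ(formed) = (1690 + D) − (2891) = −1201 + D
Setting this equal to −376 kJ gives D = 825 kJ/mol.

D(C≡C) ≈ 825 kJ/mol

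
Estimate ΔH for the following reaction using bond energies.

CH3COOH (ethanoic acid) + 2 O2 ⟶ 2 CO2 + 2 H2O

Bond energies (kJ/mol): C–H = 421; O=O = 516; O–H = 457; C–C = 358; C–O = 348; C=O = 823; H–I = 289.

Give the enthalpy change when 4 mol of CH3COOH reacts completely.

ΔH = −3356 kJ

Bonds broken (reactants):
  C–C: 1 × 358 = 358
  C–H: 3 × 421 = 1263
  C–O: 1 × 348 = 348
  C=O: 1 × 823 = 823
  O–H: 1 × 457 = 457
  O=O: 2 × 516 = 1032
  Σ(broken) = 4281 kJ
Bonds formed (products):
  C=O: 4 × 823 = 3292
  O–H: 4 × 457 = 1828
  Σ(formed) = 5120 kJ
ΔH = Σ(broken) − Σ(formed) = 4281 − 5120 = −839 kJ
For 4× the reaction as written: 4 × (−839) = −3356 kJ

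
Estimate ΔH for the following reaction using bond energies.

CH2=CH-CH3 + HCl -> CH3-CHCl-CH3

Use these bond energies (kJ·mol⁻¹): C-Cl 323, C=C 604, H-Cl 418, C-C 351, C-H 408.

Bonds broken (reactants):
  C-C: 1 × 351 = 351
  C-H: 6 × 408 = 2448
  C=C: 1 × 604 = 604
  H-Cl: 1 × 418 = 418
  Σ(broken) = 3821 kJ
Bonds formed (products):
  C-C: 2 × 351 = 702
  C-Cl: 1 × 323 = 323
  C-H: 7 × 408 = 2856
  Σ(formed) = 3881 kJ
ΔH = Σ(broken) − Σ(formed) = 3821 − 3881 = −60 kJ

ΔH ≈ −60 kJ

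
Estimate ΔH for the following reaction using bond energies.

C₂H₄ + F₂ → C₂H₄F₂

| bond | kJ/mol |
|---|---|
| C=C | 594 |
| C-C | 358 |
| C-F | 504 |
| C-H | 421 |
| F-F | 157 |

Bonds broken (reactants):
  C-H: 4 × 421 = 1684
  C=C: 1 × 594 = 594
  F-F: 1 × 157 = 157
  Σ(broken) = 2435 kJ
Bonds formed (products):
  C-C: 1 × 358 = 358
  C-F: 2 × 504 = 1008
  C-H: 4 × 421 = 1684
  Σ(formed) = 3050 kJ
ΔH = Σ(broken) − Σ(formed) = 2435 − 3050 = −615 kJ

ΔH ≈ −615 kJ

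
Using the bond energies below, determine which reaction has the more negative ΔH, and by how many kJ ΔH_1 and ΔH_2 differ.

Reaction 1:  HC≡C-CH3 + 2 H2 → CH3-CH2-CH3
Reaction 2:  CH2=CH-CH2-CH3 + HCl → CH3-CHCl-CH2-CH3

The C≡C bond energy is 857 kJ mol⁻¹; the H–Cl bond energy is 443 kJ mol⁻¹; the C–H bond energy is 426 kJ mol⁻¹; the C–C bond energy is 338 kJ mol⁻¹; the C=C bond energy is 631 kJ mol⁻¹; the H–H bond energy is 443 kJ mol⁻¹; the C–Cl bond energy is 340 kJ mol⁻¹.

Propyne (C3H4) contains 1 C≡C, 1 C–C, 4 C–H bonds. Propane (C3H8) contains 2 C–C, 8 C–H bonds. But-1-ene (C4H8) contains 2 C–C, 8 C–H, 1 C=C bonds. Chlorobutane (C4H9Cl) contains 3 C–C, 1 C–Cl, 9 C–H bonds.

Reaction 1, by 269 kJ

Reaction 1:
  Bonds broken (reactants):
    C≡C: 1 × 857 = 857
    C–C: 1 × 338 = 338
    C–H: 4 × 426 = 1704
    H–H: 2 × 443 = 886
    Σ(broken) = 3785 kJ
  Bonds formed (products):
    C–C: 2 × 338 = 676
    C–H: 8 × 426 = 3408
    Σ(formed) = 4084 kJ
  ΔH_1 = 3785 − 4084 = −299 kJ
Reaction 2:
  Bonds broken (reactants):
    C–C: 2 × 338 = 676
    C–H: 8 × 426 = 3408
    C=C: 1 × 631 = 631
    H–Cl: 1 × 443 = 443
    Σ(broken) = 5158 kJ
  Bonds formed (products):
    C–C: 3 × 338 = 1014
    C–Cl: 1 × 340 = 340
    C–H: 9 × 426 = 3834
    Σ(formed) = 5188 kJ
  ΔH_2 = 5158 − 5188 = −30 kJ
ΔH_1 − ΔH_2 = −269 kJ, so reaction 1 has the more negative ΔH; |ΔH_1 − ΔH_2| = 269 kJ.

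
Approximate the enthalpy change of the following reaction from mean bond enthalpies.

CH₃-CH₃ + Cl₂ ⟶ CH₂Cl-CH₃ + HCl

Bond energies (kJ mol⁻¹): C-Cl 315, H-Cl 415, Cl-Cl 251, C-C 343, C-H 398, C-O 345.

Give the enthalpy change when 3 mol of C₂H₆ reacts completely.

ΔH = −243 kJ

Bonds broken (reactants):
  C-C: 1 × 343 = 343
  C-H: 6 × 398 = 2388
  Cl-Cl: 1 × 251 = 251
  Σ(broken) = 2982 kJ
Bonds formed (products):
  C-C: 1 × 343 = 343
  C-Cl: 1 × 315 = 315
  C-H: 5 × 398 = 1990
  H-Cl: 1 × 415 = 415
  Σ(formed) = 3063 kJ
ΔH = Σ(broken) − Σ(formed) = 2982 − 3063 = −81 kJ
For 3× the reaction as written: 3 × (−81) = −243 kJ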